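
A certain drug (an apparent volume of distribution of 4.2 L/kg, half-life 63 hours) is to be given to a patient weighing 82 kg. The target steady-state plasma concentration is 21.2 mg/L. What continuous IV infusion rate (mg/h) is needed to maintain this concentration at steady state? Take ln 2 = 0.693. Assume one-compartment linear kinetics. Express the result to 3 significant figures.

Vd(total) = 82 kg × 4.2 L/kg = 344.4 L
CL = 0.693 × Vd / t½ = 0.693 × 344.4 / 63 = 3.788 L/h
Infusion rate = CL × Css = 3.788 × 21.2 = 80.31 mg/h

80.3 mg/h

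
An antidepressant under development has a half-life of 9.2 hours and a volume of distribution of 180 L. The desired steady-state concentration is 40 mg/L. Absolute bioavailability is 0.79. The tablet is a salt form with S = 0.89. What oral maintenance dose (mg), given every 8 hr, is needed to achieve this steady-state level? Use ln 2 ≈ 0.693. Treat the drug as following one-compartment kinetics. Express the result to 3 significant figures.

CL = 0.693 × Vd / t½ = 0.693 × 180.0 / 9.2 = 13.56 L/h
D = CL × Css × τ / F / S = 13.56 × 40 × 8 / 0.79 / 0.89 = 6172 mg

6170 mg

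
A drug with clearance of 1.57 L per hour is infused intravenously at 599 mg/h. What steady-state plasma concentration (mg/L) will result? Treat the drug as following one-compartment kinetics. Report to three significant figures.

382 mg/L

Css = rate / CL = 599 / 1.570 = 381.5 mg/L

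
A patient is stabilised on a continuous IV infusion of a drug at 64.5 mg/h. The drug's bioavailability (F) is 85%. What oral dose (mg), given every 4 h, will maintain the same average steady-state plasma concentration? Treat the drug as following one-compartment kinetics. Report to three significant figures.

To maintain the same Css, the systemic dosing rate must be unchanged: F·D/τ = infusion rate.
D = rate × τ / F = 64.5 × 4 / 0.85 = 303.5 mg

304 mg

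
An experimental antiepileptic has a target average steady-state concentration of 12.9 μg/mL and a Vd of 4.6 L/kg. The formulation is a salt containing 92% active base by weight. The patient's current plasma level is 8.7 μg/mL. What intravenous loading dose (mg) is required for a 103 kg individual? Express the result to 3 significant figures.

2160 mg

Vd(total) = 103 kg × 4.6 L/kg = 473.8 L
Concentration deficit ΔC = 12.9 − 8.7 = 4.200 mg/L
LD = Vd × ΔC / S = 473.8 × 4.200 / 0.92 = 2163 mg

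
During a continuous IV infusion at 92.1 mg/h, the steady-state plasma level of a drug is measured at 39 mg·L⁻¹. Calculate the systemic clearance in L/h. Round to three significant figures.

2.36 L/h

At steady state, infusion rate = CL × Css, so CL = rate / Css.
CL = 92.1 / 39 = 2.362 L/h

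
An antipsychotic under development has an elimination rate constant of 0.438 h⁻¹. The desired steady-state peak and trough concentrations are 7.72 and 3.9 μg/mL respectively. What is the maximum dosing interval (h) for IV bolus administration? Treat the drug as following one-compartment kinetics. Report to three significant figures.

Between IV bolus doses, concentration decays as C = C₀·e^(−kτ), so C_peak/C_trough = e^(kτ).
τ_max = ln(C_peak/C_trough) / k = ln(7.72/3.9) / 0.4380 = 0.6828 / 0.4380 = 1.559 h

1.56 h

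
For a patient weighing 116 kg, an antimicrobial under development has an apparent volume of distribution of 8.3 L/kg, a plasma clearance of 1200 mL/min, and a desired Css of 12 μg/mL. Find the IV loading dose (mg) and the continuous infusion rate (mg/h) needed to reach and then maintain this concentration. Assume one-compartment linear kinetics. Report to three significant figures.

(a) 11600 mg; (b) 864 mg/h

Vd(total) = 116 kg × 8.3 L/kg = 962.8 L
Loading dose = Vd × C = 962.8 × 12 = 11550 mg
CL = 1200 mL/min = 1200 × 0.06 = 72.00 L/h
Maintenance infusion rate = CL × Css = 72.00 × 12 = 864.0 mg/h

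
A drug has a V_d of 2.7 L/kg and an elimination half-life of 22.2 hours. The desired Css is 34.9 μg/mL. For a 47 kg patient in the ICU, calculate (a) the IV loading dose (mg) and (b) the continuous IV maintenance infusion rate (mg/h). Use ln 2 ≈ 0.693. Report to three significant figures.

Total Vd = 2.7 × 47 = 126.9 L
LD = Vd × C = 126.9 × 34.9 = 4429 mg
CL = 0.693 × Vd / t½ = 0.693 × 126.9 / 22.2 = 3.961 L/h
Infusion rate = CL × Css = 3.961 × 34.9 = 138.2 mg/h

(a) 4430 mg; (b) 138 mg/h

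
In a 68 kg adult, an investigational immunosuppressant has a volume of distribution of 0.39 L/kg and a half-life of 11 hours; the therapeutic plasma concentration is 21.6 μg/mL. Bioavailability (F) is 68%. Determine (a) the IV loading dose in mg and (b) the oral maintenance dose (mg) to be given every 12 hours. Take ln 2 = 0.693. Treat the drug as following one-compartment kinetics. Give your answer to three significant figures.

(a) 573 mg; (b) 637 mg

Vd = 0.39 L/kg × 68 kg = 26.52 L
LD = Vd × C = 26.52 × 21.6 = 572.8 mg
CL = 0.693 × Vd / t½ = 0.693 × 26.52 / 11 = 1.671 L/h
D = CL × Css × τ / F = 1.671 × 21.6 × 12 / 0.68 = 636.9 mg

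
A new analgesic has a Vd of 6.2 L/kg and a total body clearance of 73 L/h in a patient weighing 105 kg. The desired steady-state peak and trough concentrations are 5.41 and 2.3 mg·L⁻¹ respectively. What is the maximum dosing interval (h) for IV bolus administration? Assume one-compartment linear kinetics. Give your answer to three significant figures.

Vd = 6.2 L/kg × 105 kg = 651.0 L
k = CL / Vd = 73.00 / 651.0 = 0.1121 h⁻¹
Between IV bolus doses, concentration decays as C = C₀·e^(−kτ), so C_peak/C_trough = e^(kτ).
τ_max = ln(C_peak/C_trough) / k = ln(5.41/2.3) / 0.1121 = 0.8553 / 0.1121 = 7.630 h

7.63 h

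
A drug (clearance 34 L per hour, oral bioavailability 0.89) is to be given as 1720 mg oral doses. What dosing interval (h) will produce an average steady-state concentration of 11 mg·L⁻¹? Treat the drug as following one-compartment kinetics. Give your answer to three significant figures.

F·D/τ = CL·Css → τ = F·D / (CL·Css).
τ = 0.89 × 1720 / (34 × 11) = 4.093 h

4.09 h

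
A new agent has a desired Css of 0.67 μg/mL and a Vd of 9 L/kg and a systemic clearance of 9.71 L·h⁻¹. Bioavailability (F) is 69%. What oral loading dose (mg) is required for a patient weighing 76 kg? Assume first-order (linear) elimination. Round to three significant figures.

664 mg

Vd = 9 L/kg × 76 kg = 684.0 L
The loading dose fills Vd to the target concentration.
LD = Vd × C / F = 684.0 × 0.6700 / 0.69 = 664.2 mg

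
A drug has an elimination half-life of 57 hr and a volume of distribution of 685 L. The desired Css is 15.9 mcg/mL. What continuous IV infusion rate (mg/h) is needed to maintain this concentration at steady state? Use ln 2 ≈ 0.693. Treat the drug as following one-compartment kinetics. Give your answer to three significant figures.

CL = 0.693 × Vd / t½ = 0.693 × 685.0 / 57 = 8.328 L/h
Infusion rate = CL × Css = 8.328 × 15.9 = 132.4 mg/h

132 mg/h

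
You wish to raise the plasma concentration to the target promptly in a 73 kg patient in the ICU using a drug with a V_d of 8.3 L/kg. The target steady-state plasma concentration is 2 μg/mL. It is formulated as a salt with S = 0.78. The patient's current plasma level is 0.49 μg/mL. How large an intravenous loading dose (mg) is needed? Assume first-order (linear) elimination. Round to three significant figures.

1170 mg

Vd(total) = 73 kg × 8.3 L/kg = 605.9 L
Concentration deficit ΔC = 2 − 0.49 = 1.510 mg/L
LD = Vd × ΔC / S = 605.9 × 1.510 / 0.78 = 1173 mg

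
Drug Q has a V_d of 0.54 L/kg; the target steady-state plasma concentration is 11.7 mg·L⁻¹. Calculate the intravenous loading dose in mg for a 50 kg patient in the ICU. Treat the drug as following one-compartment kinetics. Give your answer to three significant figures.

316 mg

Total Vd = 0.54 × 50 = 27.00 L
LD = Vd × C = 27.00 × 11.70 = 315.9 mg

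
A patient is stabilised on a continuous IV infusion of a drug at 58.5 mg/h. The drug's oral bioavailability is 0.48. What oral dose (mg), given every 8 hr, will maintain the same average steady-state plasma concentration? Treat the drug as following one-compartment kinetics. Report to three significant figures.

975 mg

To maintain the same Css, the systemic dosing rate must be unchanged: F·D/τ = infusion rate.
D = rate × τ / F = 58.5 × 8 / 0.48 = 975.0 mg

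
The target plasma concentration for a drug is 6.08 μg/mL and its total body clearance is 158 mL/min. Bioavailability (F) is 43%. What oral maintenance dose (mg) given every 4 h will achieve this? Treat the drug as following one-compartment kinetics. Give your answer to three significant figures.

CL = 158 mL/min = 158 × 0.06 = 9.480 L/h
D = CL × Css × τ / F = 9.480 × 6.08 × 4 / 0.43 = 536.2 mg

536 mg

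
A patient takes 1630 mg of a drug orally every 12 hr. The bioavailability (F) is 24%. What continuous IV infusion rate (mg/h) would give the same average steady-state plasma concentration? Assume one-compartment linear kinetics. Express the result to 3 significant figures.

32.6 mg/h

Equivalent systemic input: infusion rate = F·D/τ.
Rate = 0.24 × 1630 / 12 = 32.60 mg/h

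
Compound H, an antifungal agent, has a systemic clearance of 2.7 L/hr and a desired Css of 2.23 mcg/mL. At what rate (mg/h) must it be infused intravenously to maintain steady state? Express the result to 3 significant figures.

6.02 mg/h

At steady state, infusion rate equals elimination rate: rate in = CL × Css.
Rate = CL × Css = 2.700 × 2.23 = 6.021 mg/h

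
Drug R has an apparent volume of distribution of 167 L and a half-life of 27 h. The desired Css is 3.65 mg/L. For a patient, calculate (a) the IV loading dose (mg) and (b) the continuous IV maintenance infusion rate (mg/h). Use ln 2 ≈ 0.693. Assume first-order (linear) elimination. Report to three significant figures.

LD = Vd × C = 167.0 × 3.65 = 609.6 mg
CL = 0.693 × Vd / t½ = 0.693 × 167.0 / 27 = 4.286 L/h
Infusion rate = CL × Css = 4.286 × 3.65 = 15.64 mg/h

(a) 610 mg; (b) 15.6 mg/h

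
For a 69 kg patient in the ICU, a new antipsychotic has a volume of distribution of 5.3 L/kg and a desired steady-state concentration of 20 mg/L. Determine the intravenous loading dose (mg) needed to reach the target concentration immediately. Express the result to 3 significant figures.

7310 mg

Vd = 5.3 L/kg × 69 kg = 365.7 L
LD = Vd × C = 365.7 × 20.00 = 7314 mg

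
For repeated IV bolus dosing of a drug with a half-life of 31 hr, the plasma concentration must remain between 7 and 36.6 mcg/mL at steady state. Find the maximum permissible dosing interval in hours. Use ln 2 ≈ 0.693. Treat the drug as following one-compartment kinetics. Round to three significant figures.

k = 0.693 / t½ = 0.693 / 31 = 0.02235 h⁻¹
Between IV bolus doses, concentration decays as C = C₀·e^(−kτ), so C_peak/C_trough = e^(kτ).
τ_max = ln(C_peak/C_trough) / k = ln(36.6/7) / 0.02235 = 1.654 / 0.02235 = 74.00 h

74.0 h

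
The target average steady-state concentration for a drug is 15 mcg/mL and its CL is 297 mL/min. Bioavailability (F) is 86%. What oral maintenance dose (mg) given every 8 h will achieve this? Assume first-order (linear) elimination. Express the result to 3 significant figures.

2490 mg

CL = 297 mL/min × 60/1000 = 17.82 L/h
At steady state, dose per interval replaces the amount cleared in that interval: F·D/τ = CL·Css.
D = CL × Css × τ / F = 17.82 × 15 × 8 / 0.86 = 2487 mg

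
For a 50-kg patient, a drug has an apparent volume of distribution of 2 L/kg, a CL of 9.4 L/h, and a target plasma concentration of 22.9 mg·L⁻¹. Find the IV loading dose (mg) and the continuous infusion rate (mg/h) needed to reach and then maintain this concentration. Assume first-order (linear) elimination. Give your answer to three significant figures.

Total Vd = 2 × 50 = 100.0 L
LD = Vd · C_target = 100.0 × 22.9 = 2290 mg
Infusion rate = 9.400 L/h × 22.9 mg/L = 215.3 mg/h

(a) 2290 mg; (b) 215 mg/h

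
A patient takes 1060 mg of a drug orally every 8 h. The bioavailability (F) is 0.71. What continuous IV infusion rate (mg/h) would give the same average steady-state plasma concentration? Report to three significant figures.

Equivalent systemic input: infusion rate = F·D/τ.
Rate = 0.71 × 1060 / 8 = 94.08 mg/h

94.1 mg/h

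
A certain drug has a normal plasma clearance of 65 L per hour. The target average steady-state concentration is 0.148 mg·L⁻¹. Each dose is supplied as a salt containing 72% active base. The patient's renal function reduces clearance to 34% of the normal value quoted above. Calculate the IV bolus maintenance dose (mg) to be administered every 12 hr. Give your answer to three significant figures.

54.5 mg

Patient clearance = 0.34 × 65.00 = 22.10 L/h
At steady state, dose per interval replaces the amount cleared in that interval: S·D/τ = CL·Css.
D = CL × Css × τ / S = 22.10 × 0.148 × 12 / 0.72 = 54.51 mg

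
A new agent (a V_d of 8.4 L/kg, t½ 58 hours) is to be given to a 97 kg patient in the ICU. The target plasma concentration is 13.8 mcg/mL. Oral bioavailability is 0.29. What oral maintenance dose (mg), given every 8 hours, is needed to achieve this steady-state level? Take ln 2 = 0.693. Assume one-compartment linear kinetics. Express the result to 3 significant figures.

Vd = 8.4 L/kg × 97 kg = 814.8 L
k = 0.693/58 = 0.01195 h⁻¹, so CL = k·Vd = 0.01195 × 814.8 = 9.737 L/h
D = CL × Css × τ / F = 9.737 × 13.8 × 8 / 0.29 = 3707 mg

3710 mg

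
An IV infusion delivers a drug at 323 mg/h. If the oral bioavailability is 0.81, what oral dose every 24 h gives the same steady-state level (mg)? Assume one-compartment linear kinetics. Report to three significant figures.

To maintain the same Css, the systemic dosing rate must be unchanged: F·D/τ = infusion rate.
D = rate × τ / F = 323 × 24 / 0.81 = 9570 mg

9570 mg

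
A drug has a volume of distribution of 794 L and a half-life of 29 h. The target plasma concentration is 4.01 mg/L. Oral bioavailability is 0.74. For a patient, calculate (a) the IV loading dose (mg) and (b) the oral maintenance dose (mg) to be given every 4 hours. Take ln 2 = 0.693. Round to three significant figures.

LD = Vd × C = 794.0 × 4.01 = 3184 mg
CL = 0.693 × Vd / t½ = 0.693 × 794.0 / 29 = 18.97 L/h
D = CL × Css × τ / F = 18.97 × 4.01 × 4 / 0.74 = 411.2 mg

(a) 3180 mg; (b) 411 mg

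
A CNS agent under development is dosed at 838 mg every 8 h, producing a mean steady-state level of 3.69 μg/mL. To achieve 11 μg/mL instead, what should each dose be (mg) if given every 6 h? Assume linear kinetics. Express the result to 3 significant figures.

For first-order elimination, Css ∝ F·D/(CL·τ); F and CL are unchanged, so Css ∝ D/τ.
D₂ = D₁ × (Css,target / Css,current) × (τ₂/τ₁) = 838 × (11/3.69) × (6/8) = 1874 mg

1870 mg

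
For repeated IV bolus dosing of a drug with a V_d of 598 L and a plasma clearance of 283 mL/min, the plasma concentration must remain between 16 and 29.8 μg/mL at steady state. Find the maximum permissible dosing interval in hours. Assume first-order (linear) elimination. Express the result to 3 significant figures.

21.9 h

Convert clearance: 283 mL/min × 60 min/h ÷ 1000 mL/L = 16.98 L/h
k = CL / Vd = 16.98 / 598.0 = 0.02839 h⁻¹
Between IV bolus doses, concentration decays as C = C₀·e^(−kτ), so C_peak/C_trough = e^(kτ).
τ_max = ln(C_peak/C_trough) / k = ln(29.8/16) / 0.02839 = 0.6219 / 0.02839 = 21.91 h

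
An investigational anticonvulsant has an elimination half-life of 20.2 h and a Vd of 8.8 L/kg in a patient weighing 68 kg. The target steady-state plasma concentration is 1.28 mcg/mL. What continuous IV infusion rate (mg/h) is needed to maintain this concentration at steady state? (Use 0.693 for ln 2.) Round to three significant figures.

26.3 mg/h

Vd(total) = 68 kg × 8.8 L/kg = 598.4 L
CL = 0.693 × Vd / t½ = 0.693 × 598.4 / 20.2 = 20.53 L/h
Infusion rate = CL × Css = 20.53 × 1.28 = 26.28 mg/h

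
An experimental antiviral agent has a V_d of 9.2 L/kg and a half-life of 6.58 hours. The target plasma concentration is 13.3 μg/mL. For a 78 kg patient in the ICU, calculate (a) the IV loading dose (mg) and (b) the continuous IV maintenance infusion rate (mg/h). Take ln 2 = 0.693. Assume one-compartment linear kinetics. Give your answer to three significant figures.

(a) 9540 mg; (b) 1010 mg/h

Total Vd = 9.2 × 78 = 717.6 L
LD = Vd × C = 717.6 × 13.3 = 9544 mg
CL = 0.693 × Vd / t½ = 0.693 × 717.6 / 6.58 = 75.58 L/h
Infusion rate = CL × Css = 75.58 × 13.3 = 1005 mg/h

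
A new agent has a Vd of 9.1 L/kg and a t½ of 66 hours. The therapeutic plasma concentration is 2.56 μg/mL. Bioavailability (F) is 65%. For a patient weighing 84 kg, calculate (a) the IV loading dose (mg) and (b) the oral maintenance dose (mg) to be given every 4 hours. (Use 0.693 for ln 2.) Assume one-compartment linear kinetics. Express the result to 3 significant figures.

Vd(total) = 84 kg × 9.1 L/kg = 764.4 L
LD = Vd × C = 764.4 × 2.56 = 1957 mg
CL = 0.693 × Vd / t½ = 0.693 × 764.4 / 66 = 8.026 L/h
D = CL × Css × τ / F = 8.026 × 2.56 × 4 / 0.65 = 126.4 mg

(a) 1960 mg; (b) 126 mg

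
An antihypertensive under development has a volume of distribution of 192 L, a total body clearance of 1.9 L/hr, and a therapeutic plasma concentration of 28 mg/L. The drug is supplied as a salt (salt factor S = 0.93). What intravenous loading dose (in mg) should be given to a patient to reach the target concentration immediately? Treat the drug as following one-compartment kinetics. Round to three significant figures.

5780 mg

Loading dose depends on Vd (not clearance): it fills the distribution volume.
LD = Vd × C / S = 192.0 × 28.00 / 0.93 = 5781 mg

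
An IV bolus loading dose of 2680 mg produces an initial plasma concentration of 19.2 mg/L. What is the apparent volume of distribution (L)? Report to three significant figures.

140 L

Immediately after an IV bolus, C₀ = Dose / Vd, so Vd = Dose / C₀.
Vd = 2680 / 19.2 = 139.6 L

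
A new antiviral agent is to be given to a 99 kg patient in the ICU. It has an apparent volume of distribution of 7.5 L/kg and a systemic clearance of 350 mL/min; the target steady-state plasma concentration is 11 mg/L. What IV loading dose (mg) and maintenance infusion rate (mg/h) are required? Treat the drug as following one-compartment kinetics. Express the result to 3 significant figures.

(a) 8170 mg; (b) 231 mg/h

Vd = 7.5 L/kg × 99 kg = 742.5 L
Loading: fill Vd to C_target → 742.5 L × 11 mg/L = 8168 mg
CL = 350 mL/min = 350 × 0.06 = 21.00 L/h
Infusion rate = 21.00 L/h × 11 mg/L = 231.0 mg/h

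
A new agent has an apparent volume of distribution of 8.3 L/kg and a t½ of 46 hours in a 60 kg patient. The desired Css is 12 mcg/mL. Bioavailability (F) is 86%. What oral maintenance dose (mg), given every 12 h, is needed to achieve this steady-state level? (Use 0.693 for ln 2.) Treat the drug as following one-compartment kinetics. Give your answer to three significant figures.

Total Vd = 8.3 × 60 = 498.0 L
CL = 0.693 × Vd / t½ = 0.693 × 498.0 / 46 = 7.502 L/h
D = CL × Css × τ / F = 7.502 × 12 × 12 / 0.86 = 1256 mg

1260 mg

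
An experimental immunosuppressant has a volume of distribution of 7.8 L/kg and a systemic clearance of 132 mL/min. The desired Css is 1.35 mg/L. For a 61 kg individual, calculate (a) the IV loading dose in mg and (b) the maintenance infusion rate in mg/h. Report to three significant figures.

Vd(total) = 61 kg × 7.8 L/kg = 475.8 L
LD = Vd · C_target = 475.8 × 1.35 = 642.3 mg
CL = 132 mL/min = 132 × 0.06 = 7.920 L/h
Maintenance infusion rate = CL × Css = 7.920 × 1.35 = 10.69 mg/h

(a) 642 mg; (b) 10.7 mg/h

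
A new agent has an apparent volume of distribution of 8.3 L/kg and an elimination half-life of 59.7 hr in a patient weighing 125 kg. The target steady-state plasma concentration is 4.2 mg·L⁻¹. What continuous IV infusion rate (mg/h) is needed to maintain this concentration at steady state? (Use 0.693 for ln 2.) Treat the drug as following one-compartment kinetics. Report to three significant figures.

Total Vd = 8.3 × 125 = 1038 L
CL = ln 2 · Vd / t½ = 0.693 × 1038 / 59.7 = 12.05 L/h
Infusion rate = CL × Css = 12.05 × 4.2 = 50.61 mg/h

50.6 mg/h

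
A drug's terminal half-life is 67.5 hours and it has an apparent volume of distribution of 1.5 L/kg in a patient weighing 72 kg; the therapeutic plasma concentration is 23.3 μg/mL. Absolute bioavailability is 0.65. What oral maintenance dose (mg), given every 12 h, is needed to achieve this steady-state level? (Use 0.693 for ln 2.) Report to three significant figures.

477 mg

Total Vd = 1.5 × 72 = 108.0 L
k = 0.693/67.5 = 0.01027 h⁻¹, so CL = k·Vd = 0.01027 × 108.0 = 1.109 L/h
D = CL × Css × τ / F = 1.109 × 23.3 × 12 / 0.65 = 477.0 mg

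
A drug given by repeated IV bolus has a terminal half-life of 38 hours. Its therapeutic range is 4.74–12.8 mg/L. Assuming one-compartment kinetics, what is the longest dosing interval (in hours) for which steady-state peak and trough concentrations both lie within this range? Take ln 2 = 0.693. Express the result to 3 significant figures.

k = 0.693 / t½ = 0.693 / 38 = 0.01824 h⁻¹
Between IV bolus doses, concentration decays as C = C₀·e^(−kτ), so C_peak/C_trough = e^(kτ).
τ_max = ln(C_peak/C_trough) / k = ln(12.8/4.74) / 0.01824 = 0.9934 / 0.01824 = 54.46 h

54.5 h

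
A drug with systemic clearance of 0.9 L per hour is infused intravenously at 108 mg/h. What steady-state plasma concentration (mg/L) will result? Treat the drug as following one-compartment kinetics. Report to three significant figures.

Css = rate / CL = 108 / 0.9000 = 120.0 mg/L

120 mg/L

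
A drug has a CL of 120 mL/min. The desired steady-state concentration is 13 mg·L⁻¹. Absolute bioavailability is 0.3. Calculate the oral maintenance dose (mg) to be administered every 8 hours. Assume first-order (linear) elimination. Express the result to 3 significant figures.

2500 mg

CL = 120 mL/min × 60/1000 = 7.200 L/h
At steady state, dose per interval replaces the amount cleared in that interval: F·D/τ = CL·Css.
D = CL × Css × τ / F = 7.200 × 13 × 8 / 0.3 = 2496 mg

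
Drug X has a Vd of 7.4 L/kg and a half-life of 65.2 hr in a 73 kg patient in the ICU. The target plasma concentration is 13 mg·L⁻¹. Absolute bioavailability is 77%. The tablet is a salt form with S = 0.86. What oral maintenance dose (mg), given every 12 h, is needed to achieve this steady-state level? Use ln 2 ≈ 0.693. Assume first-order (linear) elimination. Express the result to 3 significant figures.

1350 mg

Vd = 7.4 L/kg × 73 kg = 540.2 L
k = 0.693/65.2 = 0.01063 h⁻¹, so CL = k·Vd = 0.01063 × 540.2 = 5.742 L/h
D = CL × Css × τ / F / S = 5.742 × 13 × 12 / 0.77 / 0.86 = 1353 mg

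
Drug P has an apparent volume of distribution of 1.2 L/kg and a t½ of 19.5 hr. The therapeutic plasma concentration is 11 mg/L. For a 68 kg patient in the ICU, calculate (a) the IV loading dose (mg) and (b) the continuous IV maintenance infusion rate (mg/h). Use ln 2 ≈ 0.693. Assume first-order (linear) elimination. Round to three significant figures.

(a) 898 mg; (b) 31.9 mg/h

Vd = 1.2 L/kg × 68 kg = 81.60 L
LD = Vd × C = 81.60 × 11 = 897.6 mg
CL = 0.693 × Vd / t½ = 0.693 × 81.60 / 19.5 = 2.900 L/h
Infusion rate = CL × Css = 2.900 × 11 = 31.90 mg/h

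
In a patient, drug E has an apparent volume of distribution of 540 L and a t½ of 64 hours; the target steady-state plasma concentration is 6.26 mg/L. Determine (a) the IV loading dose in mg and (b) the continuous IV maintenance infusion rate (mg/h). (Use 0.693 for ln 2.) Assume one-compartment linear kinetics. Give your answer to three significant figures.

LD = Vd × C = 540.0 × 6.26 = 3380 mg
CL = 0.693 × Vd / t½ = 0.693 × 540.0 / 64 = 5.847 L/h
Infusion rate = CL × Css = 5.847 × 6.26 = 36.60 mg/h

(a) 3380 mg; (b) 36.6 mg/h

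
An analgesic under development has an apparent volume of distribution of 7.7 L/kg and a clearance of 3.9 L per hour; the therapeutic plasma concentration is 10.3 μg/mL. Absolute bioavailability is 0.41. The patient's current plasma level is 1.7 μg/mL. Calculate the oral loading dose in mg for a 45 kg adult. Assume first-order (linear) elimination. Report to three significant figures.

Vd = 7.7 L/kg × 45 kg = 346.5 L
Concentration deficit ΔC = 10.3 − 1.7 = 8.600 mg/L
LD = Vd × ΔC / F = 346.5 × 8.600 / 0.41 = 7268 mg

7270 mg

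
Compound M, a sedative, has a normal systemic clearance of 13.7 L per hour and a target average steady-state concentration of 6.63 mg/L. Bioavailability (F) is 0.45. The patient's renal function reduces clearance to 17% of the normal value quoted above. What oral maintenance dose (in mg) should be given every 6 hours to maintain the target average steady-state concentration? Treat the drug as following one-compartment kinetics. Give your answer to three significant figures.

Patient clearance = 0.17 × 13.70 = 2.329 L/h
D = CL × Css × τ / F = 2.329 × 6.63 × 6 / 0.45 = 205.9 mg

206 mg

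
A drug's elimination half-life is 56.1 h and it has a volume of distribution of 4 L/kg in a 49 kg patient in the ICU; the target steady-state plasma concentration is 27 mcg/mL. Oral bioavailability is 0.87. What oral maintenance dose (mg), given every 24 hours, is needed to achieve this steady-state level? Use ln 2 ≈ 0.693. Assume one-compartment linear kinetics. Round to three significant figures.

Total Vd = 4 × 49 = 196.0 L
k = 0.693/56.1 = 0.01235 h⁻¹, so CL = k·Vd = 0.01235 × 196.0 = 2.421 L/h
D = CL × Css × τ / F = 2.421 × 27 × 24 / 0.87 = 1803 mg

1800 mg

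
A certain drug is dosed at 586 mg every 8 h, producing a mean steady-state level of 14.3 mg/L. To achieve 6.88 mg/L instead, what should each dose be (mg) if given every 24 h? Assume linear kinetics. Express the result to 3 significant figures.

846 mg

With linear kinetics, Css is proportional to dose rate (D/τ) at fixed clearance.
D₂ = D₁ × (Css,target / Css,current) × (τ₂/τ₁) = 586 × (6.88/14.3) × (24/8) = 845.8 mg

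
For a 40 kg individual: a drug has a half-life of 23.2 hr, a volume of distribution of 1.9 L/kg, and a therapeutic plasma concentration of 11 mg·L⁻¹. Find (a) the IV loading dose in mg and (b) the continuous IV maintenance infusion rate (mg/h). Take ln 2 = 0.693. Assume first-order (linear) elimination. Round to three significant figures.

(a) 836 mg; (b) 25.0 mg/h

Vd(total) = 40 kg × 1.9 L/kg = 76.00 L
LD = Vd × C = 76.00 × 11 = 836.0 mg
CL = 0.693 × Vd / t½ = 0.693 × 76.00 / 23.2 = 2.270 L/h
Infusion rate = CL × Css = 2.270 × 11 = 24.97 mg/h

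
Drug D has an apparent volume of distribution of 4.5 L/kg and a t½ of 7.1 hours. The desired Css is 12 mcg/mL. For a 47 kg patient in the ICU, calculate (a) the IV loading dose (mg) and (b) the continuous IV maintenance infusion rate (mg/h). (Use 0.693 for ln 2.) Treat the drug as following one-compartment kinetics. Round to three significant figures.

(a) 2540 mg; (b) 248 mg/h

Vd = 4.5 L/kg × 47 kg = 211.5 L
LD = Vd × C = 211.5 × 12 = 2538 mg
CL = 0.693 × Vd / t½ = 0.693 × 211.5 / 7.1 = 20.64 L/h
Infusion rate = CL × Css = 20.64 × 12 = 247.7 mg/h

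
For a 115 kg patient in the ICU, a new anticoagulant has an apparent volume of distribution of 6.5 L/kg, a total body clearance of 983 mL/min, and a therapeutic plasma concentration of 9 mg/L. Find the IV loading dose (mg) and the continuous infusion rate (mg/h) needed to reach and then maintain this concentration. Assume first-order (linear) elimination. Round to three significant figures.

Total Vd = 6.5 × 115 = 747.5 L
LD = Vd · C_target = 747.5 × 9 = 6728 mg
CL = 983 mL/min × 60/1000 = 58.98 L/h
Maintenance: replace elimination → rate = CL × Css = 58.98 × 9 = 530.8 mg/h

(a) 6730 mg; (b) 531 mg/h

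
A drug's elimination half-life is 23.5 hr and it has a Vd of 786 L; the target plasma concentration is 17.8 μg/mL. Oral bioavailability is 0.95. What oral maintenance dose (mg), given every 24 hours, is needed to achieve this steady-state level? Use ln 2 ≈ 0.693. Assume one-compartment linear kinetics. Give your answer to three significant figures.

CL = 0.693 × Vd / t½ = 0.693 × 786.0 / 23.5 = 23.18 L/h
D = CL × Css × τ / F = 23.18 × 17.8 × 24 / 0.95 = 10420 mg

10400 mg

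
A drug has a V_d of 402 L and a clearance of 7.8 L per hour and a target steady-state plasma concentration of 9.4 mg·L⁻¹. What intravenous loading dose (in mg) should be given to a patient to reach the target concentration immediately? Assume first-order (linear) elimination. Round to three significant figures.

3780 mg

LD = Vd × C = 402.0 × 9.400 = 3779 mg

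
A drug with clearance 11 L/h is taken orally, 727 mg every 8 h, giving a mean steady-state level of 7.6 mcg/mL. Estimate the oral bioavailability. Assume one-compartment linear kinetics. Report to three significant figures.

0.920

F·D/τ = CL·Css at steady state → F = CL·Css·τ / D.
F = 11 × 7.6 × 8 / 727 = 0.920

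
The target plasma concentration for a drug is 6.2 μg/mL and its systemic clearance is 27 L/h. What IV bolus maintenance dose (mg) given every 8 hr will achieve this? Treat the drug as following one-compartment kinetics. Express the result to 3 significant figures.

D = CL × Css × τ = 27.00 × 6.2 × 8 = 1339 mg

1340 mg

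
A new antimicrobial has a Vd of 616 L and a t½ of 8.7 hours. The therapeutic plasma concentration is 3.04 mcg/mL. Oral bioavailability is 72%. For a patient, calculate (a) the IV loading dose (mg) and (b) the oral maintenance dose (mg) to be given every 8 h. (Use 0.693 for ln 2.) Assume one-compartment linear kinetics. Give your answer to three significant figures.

(a) 1870 mg; (b) 1660 mg

LD = Vd × C = 616.0 × 3.04 = 1873 mg
CL = 0.693 × Vd / t½ = 0.693 × 616.0 / 8.7 = 49.07 L/h
D = CL × Css × τ / F = 49.07 × 3.04 × 8 / 0.72 = 1657 mg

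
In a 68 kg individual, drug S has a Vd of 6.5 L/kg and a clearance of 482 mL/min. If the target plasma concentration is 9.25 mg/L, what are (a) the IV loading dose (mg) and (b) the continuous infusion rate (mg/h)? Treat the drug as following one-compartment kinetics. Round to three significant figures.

(a) 4090 mg; (b) 268 mg/h

Vd(total) = 68 kg × 6.5 L/kg = 442.0 L
LD = Vd · C_target = 442.0 × 9.25 = 4089 mg
CL = 482 mL/min = 482 × 0.06 = 28.92 L/h
Maintenance infusion rate = CL × Css = 28.92 × 9.25 = 267.5 mg/h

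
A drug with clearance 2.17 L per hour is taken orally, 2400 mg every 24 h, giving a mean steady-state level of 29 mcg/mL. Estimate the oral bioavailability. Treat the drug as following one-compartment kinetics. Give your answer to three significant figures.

F·D/τ = CL·Css at steady state → F = CL·Css·τ / D.
F = 2.17 × 29 × 24 / 2400 = 0.629

0.629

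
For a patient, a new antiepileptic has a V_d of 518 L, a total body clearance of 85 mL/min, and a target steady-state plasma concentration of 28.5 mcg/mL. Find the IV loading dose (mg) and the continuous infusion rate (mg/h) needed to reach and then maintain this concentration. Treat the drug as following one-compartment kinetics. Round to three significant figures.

Loading: fill Vd to C_target → 518.0 L × 28.5 mg/L = 14760 mg
Convert clearance: 85 mL/min × 60 min/h ÷ 1000 mL/L = 5.100 L/h
Maintenance: replace elimination → rate = CL × Css = 5.100 × 28.5 = 145.4 mg/h

(a) 14800 mg; (b) 145 mg/h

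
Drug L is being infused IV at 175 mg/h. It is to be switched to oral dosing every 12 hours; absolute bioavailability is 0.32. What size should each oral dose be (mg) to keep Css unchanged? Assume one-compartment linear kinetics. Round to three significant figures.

6560 mg

To maintain the same Css, the systemic dosing rate must be unchanged: F·D/τ = infusion rate.
D = rate × τ / F = 175 × 12 / 0.32 = 6563 mg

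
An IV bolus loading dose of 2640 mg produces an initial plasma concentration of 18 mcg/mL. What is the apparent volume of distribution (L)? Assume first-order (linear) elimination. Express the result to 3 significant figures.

147 L

Immediately after an IV bolus, C₀ = Dose / Vd, so Vd = Dose / C₀.
Vd = 2640 / 18 = 146.7 L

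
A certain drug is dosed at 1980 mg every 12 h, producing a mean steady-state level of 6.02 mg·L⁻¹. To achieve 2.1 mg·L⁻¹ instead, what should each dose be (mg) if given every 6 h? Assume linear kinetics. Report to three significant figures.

With linear kinetics, Css is proportional to dose rate (D/τ) at fixed clearance.
D₂ = D₁ × (Css,target / Css,current) × (τ₂/τ₁) = 1980 × (2.1/6.02) × (6/12) = 345.3 mg

345 mg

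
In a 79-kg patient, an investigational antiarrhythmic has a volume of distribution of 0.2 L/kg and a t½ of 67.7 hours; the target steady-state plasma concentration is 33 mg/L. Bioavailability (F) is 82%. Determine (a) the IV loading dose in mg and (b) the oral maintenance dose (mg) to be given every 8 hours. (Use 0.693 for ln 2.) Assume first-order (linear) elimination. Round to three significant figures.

Vd = 0.2 L/kg × 79 kg = 15.80 L
LD = Vd × C = 15.80 × 33 = 521.4 mg
CL = 0.693 × Vd / t½ = 0.693 × 15.80 / 67.7 = 0.1617 L/h
D = CL × Css × τ / F = 0.1617 × 33 × 8 / 0.82 = 52.06 mg

(a) 521 mg; (b) 52.1 mg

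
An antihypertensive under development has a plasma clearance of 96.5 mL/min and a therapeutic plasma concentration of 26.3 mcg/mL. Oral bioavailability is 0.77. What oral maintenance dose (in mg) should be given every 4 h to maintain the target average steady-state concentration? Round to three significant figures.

791 mg

CL = 96.5 mL/min = 96.5 × 0.06 = 5.790 L/h
At steady state, dose per interval replaces the amount cleared in that interval: F·D/τ = CL·Css.
D = CL × Css × τ / F = 5.790 × 26.3 × 4 / 0.77 = 791.0 mg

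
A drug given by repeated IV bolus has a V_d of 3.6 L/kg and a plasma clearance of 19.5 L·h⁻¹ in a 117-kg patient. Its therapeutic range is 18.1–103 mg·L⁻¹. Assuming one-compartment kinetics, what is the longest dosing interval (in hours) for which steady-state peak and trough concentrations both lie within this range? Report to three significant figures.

37.6 h

Total Vd = 3.6 × 117 = 421.2 L
k = CL / Vd = 19.50 / 421.2 = 0.04630 h⁻¹
Between IV bolus doses, concentration decays as C = C₀·e^(−kτ), so C_peak/C_trough = e^(kτ).
τ_max = ln(C_peak/C_trough) / k = ln(103/18.1) / 0.04630 = 1.739 / 0.04630 = 37.56 h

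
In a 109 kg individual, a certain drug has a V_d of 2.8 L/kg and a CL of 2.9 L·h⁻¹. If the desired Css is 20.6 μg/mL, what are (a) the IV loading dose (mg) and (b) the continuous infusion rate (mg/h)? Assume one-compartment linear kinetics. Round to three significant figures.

Total Vd = 2.8 × 109 = 305.2 L
LD = Vd · C_target = 305.2 × 20.6 = 6287 mg
Infusion rate = 2.900 L/h × 20.6 mg/L = 59.74 mg/h

(a) 6290 mg; (b) 59.7 mg/h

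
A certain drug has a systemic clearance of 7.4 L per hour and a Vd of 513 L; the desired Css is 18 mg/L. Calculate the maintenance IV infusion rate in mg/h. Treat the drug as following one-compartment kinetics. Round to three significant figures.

Rate = CL × Css = 7.400 × 18 = 133.2 mg/h

133 mg/h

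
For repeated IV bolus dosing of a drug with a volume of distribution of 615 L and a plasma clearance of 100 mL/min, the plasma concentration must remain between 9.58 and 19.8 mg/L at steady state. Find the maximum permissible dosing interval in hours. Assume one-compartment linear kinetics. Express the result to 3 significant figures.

CL = 100 mL/min × 60/1000 = 6.000 L/h
k = CL / Vd = 6.000 / 615.0 = 0.009756 h⁻¹
Between IV bolus doses, concentration decays as C = C₀·e^(−kτ), so C_peak/C_trough = e^(kτ).
τ_max = ln(C_peak/C_trough) / k = ln(19.8/9.58) / 0.009756 = 0.7260 / 0.009756 = 74.42 h

74.4 h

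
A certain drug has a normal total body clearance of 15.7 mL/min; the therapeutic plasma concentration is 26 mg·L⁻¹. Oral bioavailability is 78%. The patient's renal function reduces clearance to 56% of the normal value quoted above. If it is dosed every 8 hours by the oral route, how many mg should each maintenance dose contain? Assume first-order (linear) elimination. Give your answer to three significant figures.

Convert clearance: 15.7 mL/min × 60 min/h ÷ 1000 mL/L = 0.9420 L/h
Patient clearance = 0.56 × 0.9420 = 0.5275 L/h
At steady state, dose per interval replaces the amount cleared in that interval: F·D/τ = CL·Css.
D = CL × Css × τ / F = 0.5275 × 26 × 8 / 0.78 = 140.7 mg

141 mg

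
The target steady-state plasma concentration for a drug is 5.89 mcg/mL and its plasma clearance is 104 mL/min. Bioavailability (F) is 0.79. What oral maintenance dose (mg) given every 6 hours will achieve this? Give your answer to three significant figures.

279 mg

Convert clearance: 104 mL/min × 60 min/h ÷ 1000 mL/L = 6.240 L/h
At steady state, dose per interval replaces the amount cleared in that interval: F·D/τ = CL·Css.
D = CL × Css × τ / F = 6.240 × 5.89 × 6 / 0.79 = 279.1 mg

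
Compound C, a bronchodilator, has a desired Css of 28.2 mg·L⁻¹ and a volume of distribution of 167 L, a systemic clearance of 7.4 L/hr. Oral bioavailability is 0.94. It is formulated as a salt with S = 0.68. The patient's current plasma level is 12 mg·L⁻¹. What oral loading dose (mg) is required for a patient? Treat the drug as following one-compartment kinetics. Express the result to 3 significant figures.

4230 mg

LD is governed by Vd — clearance does not enter the loading-dose calculation.
Concentration deficit ΔC = 28.2 − 12 = 16.20 mg/L
LD = Vd × ΔC / F / S = 167.0 × 16.20 / 0.94 / 0.68 = 4232 mg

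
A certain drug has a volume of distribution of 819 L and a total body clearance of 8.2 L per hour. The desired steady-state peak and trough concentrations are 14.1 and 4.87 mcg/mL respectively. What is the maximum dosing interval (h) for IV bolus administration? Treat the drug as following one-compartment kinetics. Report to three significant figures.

106 h

k = CL / Vd = 8.200 / 819.0 = 0.01001 h⁻¹
Between IV bolus doses, concentration decays as C = C₀·e^(−kτ), so C_peak/C_trough = e^(kτ).
τ_max = ln(C_peak/C_trough) / k = ln(14.1/4.87) / 0.01001 = 1.063 / 0.01001 = 106.2 h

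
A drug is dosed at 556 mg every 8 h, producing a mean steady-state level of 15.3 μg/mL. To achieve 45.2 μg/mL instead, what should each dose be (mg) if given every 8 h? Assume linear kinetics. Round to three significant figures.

For first-order elimination, Css ∝ F·D/(CL·τ); F and CL are unchanged, so Css ∝ D/τ.
D₂ = D₁ × (Css,target / Css,current) = 556 × 45.2/15.3 = 1643 mg

1640 mg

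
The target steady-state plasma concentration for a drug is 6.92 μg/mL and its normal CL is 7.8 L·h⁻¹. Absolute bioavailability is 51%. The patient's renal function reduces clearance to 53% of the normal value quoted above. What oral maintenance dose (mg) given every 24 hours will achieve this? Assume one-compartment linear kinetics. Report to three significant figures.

Patient clearance = 0.53 × 7.800 = 4.134 L/h
At steady state, dose per interval replaces the amount cleared in that interval: F·D/τ = CL·Css.
D = CL × Css × τ / F = 4.134 × 6.92 × 24 / 0.51 = 1346 mg

1350 mg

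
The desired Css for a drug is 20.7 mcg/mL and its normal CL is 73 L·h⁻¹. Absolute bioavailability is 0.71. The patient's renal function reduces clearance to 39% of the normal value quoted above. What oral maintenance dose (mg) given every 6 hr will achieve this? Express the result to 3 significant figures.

Patient clearance = 0.39 × 73.00 = 28.47 L/h
D = CL × Css × τ / F = 28.47 × 20.7 × 6 / 0.71 = 4980 mg

4980 mg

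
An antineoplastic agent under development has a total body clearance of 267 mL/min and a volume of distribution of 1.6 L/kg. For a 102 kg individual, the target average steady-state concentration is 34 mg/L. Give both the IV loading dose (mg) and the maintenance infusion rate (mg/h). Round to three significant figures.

Total Vd = 1.6 × 102 = 163.2 L
Loading dose = Vd × C = 163.2 × 34 = 5549 mg
Convert clearance: 267 mL/min × 60 min/h ÷ 1000 mL/L = 16.02 L/h
Maintenance infusion rate = CL × Css = 16.02 × 34 = 544.7 mg/h

(a) 5550 mg; (b) 545 mg/h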